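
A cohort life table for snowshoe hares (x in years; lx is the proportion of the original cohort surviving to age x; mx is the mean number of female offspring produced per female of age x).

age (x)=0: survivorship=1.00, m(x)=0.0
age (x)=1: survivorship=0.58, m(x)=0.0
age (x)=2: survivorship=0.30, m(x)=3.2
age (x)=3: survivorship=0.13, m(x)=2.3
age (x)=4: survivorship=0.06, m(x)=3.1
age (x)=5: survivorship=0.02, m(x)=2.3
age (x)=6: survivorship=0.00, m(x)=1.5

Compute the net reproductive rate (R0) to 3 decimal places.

lx·mx by age: 0, 0, 0.96, 0.299, 0.186, 0.046, 0
R0 = Σ lx·mx = 1.491 → 1.491

1.491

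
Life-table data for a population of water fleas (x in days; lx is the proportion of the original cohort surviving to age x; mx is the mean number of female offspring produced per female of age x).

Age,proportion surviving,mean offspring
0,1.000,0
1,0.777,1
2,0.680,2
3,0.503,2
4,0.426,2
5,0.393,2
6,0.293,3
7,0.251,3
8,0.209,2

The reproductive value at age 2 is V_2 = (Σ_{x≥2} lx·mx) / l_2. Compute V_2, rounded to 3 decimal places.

lx·mx for x ≥ 2: 1.36, 1.006, 0.852, 0.786, 0.879, 0.753, 0.418 → sum = 6.054
V_2 = 6.054 / l_2 = 6.054 / 0.68 = 8.902941… → 8.903

8.903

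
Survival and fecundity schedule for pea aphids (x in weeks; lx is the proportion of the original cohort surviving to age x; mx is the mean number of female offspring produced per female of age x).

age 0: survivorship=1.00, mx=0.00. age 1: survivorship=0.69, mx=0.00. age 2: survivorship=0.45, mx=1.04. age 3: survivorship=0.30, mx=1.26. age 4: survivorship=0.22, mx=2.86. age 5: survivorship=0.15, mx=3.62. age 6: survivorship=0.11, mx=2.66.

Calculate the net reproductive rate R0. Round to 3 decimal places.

lx·mx by age: 0, 0, 0.468, 0.378, 0.6292, 0.543, 0.2926
R0 = Σ lx·mx = 2.3108 → 2.311

2.311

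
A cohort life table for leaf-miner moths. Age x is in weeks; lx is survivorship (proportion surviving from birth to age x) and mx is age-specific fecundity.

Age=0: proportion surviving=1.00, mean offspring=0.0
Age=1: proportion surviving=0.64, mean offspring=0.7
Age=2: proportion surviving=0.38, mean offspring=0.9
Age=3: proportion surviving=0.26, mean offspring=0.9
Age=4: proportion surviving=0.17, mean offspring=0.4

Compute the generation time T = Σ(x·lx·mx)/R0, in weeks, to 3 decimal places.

lx·mx: 0, 0.448, 0.342, 0.234, 0.068 → R0 = 1.092
x·lx·mx: 0, 0.448, 0.684, 0.702, 0.272 → Σ = 2.106
T = 2.106 / 1.092 = 1.928571… → 1.929

1.929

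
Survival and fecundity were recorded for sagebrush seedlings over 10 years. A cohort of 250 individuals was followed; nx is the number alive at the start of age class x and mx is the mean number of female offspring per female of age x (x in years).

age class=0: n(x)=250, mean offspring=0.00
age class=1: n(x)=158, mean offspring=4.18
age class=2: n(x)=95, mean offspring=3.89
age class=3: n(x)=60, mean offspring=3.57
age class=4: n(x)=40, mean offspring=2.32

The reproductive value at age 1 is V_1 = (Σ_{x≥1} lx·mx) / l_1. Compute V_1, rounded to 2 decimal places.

8.46

lx = nx/n0 = nx/250: 1, 0.632, 0.38, 0.24, 0.16
lx·mx for x ≥ 1: 2.64176, 1.4782, 0.8568, 0.3712 → sum = 5.34796
V_1 = 5.34796 / l_1 = 5.34796 / 0.632 = 8.461962… → 8.46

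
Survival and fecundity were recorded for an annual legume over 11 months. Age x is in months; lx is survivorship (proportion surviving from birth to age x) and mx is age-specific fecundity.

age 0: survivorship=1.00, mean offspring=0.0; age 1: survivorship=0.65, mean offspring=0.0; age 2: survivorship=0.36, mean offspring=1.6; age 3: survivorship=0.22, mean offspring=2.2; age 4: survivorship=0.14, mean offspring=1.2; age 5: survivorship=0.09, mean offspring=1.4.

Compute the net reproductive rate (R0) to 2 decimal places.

lx·mx by age: 0, 0, 0.576, 0.484, 0.168, 0.126
R0 = Σ lx·mx = 1.354 → 1.35

1.35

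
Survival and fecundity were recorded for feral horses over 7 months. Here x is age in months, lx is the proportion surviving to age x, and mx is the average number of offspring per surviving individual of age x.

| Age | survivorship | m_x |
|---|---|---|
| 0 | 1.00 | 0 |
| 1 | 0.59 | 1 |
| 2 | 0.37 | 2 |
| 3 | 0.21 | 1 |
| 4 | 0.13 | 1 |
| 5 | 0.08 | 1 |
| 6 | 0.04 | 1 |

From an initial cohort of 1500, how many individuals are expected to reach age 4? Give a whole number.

195

Expected survivors = N0 · l_4 = 1500 × 0.13 = 195 → 195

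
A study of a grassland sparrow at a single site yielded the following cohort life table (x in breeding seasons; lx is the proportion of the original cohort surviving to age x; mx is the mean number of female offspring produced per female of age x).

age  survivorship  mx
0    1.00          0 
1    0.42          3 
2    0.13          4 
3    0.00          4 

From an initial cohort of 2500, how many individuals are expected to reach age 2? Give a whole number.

325

Expected survivors = N0 · l_2 = 2500 × 0.13 = 325 → 325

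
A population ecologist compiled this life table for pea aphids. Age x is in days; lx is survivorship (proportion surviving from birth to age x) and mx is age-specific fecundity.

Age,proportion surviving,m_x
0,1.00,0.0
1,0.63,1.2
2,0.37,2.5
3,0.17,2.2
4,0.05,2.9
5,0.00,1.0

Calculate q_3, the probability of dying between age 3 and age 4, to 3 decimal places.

q_3 = (l_3 − l_4) / l_3 = (0.17 − 0.05) / 0.17
     = 0.12 / 0.17 = 0.705882… → 0.706

0.706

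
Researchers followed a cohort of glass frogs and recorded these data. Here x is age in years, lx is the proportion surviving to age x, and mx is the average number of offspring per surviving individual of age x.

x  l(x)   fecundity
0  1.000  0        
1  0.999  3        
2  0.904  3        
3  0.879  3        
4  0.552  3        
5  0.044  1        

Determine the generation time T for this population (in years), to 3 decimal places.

lx·mx: 0, 2.997, 2.712, 2.637, 1.656, 0.044 → R0 = 10.046
x·lx·mx: 0, 2.997, 5.424, 7.911, 6.624, 0.22 → Σ = 23.176
T = 23.176 / 10.046 = 2.306988… → 2.307

2.307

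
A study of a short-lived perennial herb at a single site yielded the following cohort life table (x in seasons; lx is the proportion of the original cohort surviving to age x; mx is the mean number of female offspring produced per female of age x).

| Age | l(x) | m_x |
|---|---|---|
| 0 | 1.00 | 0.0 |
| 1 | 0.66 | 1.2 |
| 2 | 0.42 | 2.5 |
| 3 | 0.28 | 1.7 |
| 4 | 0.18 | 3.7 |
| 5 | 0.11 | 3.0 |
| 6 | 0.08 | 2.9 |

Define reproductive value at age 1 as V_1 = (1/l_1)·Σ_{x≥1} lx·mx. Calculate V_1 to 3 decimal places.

5.373

lx·mx for x ≥ 1: 0.792, 1.05, 0.476, 0.666, 0.33, 0.232 → sum = 3.546
V_1 = 3.546 / l_1 = 3.546 / 0.66 = 5.372727… → 5.373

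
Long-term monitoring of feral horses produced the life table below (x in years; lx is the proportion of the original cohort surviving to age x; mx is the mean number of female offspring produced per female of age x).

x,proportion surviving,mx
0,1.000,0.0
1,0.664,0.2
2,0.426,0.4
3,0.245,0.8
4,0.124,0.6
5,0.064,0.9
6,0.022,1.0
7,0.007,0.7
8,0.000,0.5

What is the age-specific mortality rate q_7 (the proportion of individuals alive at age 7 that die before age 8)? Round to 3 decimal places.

q_7 = (l_7 − l_8) / l_7 = (0.007 − 0) / 0.007
     = 0.007 / 0.007 = 1 → 1.000

1.000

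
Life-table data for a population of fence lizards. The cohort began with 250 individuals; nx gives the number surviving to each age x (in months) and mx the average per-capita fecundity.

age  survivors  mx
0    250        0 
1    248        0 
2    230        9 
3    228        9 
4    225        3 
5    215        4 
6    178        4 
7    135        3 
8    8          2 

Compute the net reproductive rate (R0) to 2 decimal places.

27.16

lx = nx/n0 = nx/250: 1, 0.992, 0.92, 0.912, 0.9, 0.86, 0.712, 0.54, 0.032
lx·mx by age: 0, 0, 8.28, 8.208, 2.7, 3.44, 2.848, 1.62, 0.064
R0 = Σ lx·mx = 27.16 → 27.16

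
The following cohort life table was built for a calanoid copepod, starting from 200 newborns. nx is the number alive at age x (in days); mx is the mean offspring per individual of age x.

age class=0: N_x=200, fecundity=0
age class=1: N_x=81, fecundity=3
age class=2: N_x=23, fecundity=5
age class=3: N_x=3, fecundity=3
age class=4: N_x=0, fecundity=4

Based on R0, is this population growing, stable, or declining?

lx = nx/n0 = nx/200: 1, 0.405, 0.115, 0.015, 0
R0 = Σ lx·mx = 0 + 1.215 + 0.575 + 0.045 + 0 = 1.835
R0 > 1, so the population is growing.

growing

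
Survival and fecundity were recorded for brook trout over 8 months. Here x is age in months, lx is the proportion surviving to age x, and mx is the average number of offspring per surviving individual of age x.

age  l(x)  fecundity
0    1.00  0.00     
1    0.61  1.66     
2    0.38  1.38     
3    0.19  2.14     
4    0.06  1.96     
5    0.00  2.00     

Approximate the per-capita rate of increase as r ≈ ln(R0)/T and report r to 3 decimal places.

R0 = Σ lx·mx = 0 + 1.0126 + 0.5244 + 0.4066 + 0.1176 + 0 = 2.0612
Σ x·lx·mx = 3.7516; T = 3.7516/2.0612 = 1.8201…
r ≈ ln(R0)/T = ln(2.0612)/1.8201… = 0.39739… → 0.397

0.397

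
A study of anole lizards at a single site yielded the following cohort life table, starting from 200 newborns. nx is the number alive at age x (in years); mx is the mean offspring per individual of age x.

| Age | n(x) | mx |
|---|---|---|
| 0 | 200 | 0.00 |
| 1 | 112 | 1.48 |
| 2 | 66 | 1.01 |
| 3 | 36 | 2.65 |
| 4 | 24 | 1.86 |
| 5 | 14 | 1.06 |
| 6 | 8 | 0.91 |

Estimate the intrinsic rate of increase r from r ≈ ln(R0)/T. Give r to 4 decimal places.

lx = nx/n0 = nx/200: 1, 0.56, 0.33, 0.18, 0.12, 0.07, 0.04
R0 = Σ lx·mx = 0 + 0.8288 + 0.3333 + 0.477 + 0.2232 + 0.0742 + 0.0364 = 1.9729
Σ x·lx·mx = 4.4086; T = 4.4086/1.9729 = 2.23458…
r ≈ ln(R0)/T = ln(1.9729)/2.23458… = 0.304086… → 0.3041

0.3041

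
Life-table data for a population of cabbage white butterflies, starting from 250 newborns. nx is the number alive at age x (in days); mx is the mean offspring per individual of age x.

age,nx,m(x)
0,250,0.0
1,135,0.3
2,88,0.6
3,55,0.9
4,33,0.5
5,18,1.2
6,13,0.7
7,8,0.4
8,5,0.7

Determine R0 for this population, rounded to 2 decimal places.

lx = nx/n0 = nx/250: 1, 0.54, 0.352, 0.22, 0.132, 0.072, 0.052, 0.032, 0.02
lx·mx by age: 0, 0.162, 0.2112, 0.198, 0.066, 0.0864, 0.0364, 0.0128, 0.014
R0 = Σ lx·mx = 0.7868 → 0.79

0.79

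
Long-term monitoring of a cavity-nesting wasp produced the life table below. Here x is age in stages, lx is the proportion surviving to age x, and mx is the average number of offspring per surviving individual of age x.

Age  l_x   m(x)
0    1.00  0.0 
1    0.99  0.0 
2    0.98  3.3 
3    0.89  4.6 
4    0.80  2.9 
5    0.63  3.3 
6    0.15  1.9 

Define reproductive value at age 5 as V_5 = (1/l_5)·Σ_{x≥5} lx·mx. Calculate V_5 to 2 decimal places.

lx·mx for x ≥ 5: 2.079, 0.285 → sum = 2.364
V_5 = 2.364 / l_5 = 2.364 / 0.63 = 3.752381… → 3.75

3.75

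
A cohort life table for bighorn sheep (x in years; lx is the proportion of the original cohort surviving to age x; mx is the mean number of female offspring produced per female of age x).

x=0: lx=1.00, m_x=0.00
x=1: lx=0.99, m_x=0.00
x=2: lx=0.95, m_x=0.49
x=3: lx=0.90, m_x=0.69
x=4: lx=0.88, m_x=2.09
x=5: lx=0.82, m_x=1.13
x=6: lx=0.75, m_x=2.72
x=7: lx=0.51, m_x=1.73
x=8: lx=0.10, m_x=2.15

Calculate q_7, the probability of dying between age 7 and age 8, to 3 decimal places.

0.804

q_7 = (l_7 − l_8) / l_7 = (0.51 − 0.1) / 0.51
     = 0.41 / 0.51 = 0.803922… → 0.804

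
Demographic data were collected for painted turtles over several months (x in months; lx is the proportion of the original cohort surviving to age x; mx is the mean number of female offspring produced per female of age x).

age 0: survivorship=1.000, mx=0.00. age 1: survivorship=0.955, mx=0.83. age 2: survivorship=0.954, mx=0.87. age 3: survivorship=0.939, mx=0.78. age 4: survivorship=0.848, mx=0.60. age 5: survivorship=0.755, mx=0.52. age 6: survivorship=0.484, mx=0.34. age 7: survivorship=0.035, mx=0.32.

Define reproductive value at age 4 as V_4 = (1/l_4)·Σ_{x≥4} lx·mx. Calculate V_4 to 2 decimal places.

lx·mx for x ≥ 4: 0.5088, 0.3926, 0.16456, 0.0112 → sum = 1.07716
V_4 = 1.07716 / l_4 = 1.07716 / 0.848 = 1.270236… → 1.27

1.27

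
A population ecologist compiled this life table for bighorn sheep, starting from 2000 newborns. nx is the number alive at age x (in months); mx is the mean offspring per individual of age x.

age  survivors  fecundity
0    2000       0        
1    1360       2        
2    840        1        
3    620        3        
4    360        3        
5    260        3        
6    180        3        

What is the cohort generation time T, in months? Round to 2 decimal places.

2.74

lx = nx/n0 = nx/2000: 1, 0.68, 0.42, 0.31, 0.18, 0.13, 0.09
lx·mx: 0, 1.36, 0.42, 0.93, 0.54, 0.39, 0.27 → R0 = 3.91
x·lx·mx: 0, 1.36, 0.84, 2.79, 2.16, 1.95, 1.62 → Σ = 10.72
T = 10.72 / 3.91 = 2.741688… → 2.74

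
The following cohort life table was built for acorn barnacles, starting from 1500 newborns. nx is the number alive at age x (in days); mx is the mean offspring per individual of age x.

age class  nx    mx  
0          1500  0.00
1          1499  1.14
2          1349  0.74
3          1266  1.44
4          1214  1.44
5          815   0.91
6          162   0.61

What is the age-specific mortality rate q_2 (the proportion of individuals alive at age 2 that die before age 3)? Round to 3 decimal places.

0.062

lx = nx/n0 = nx/1500: 1, 0.99933…, 0.89933…, 0.844, 0.80933…, 0.54333…, 0.108
q_2 = (l_2 − l_3) / l_2 = (0.899333… − 0.844) / 0.899333…
     = 0.055333… / 0.899333… = 0.061527… → 0.062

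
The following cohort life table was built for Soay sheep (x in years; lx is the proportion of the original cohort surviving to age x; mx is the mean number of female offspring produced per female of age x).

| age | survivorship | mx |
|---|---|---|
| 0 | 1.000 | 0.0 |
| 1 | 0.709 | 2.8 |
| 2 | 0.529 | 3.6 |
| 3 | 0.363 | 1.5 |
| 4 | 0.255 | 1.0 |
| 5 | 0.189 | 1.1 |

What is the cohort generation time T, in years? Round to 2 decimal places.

1.94

lx·mx: 0, 1.9852, 1.9044, 0.5445, 0.255, 0.2079 → R0 = 4.897
x·lx·mx: 0, 1.9852, 3.8088, 1.6335, 1.02, 1.0395 → Σ = 9.487
T = 9.487 / 4.897 = 1.937309… → 1.94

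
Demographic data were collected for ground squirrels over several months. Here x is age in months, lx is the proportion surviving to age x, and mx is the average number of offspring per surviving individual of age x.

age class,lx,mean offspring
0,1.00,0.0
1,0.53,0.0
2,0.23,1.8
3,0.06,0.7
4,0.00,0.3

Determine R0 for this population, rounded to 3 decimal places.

0.456

lx·mx by age: 0, 0, 0.414, 0.042, 0
R0 = Σ lx·mx = 0.456 → 0.456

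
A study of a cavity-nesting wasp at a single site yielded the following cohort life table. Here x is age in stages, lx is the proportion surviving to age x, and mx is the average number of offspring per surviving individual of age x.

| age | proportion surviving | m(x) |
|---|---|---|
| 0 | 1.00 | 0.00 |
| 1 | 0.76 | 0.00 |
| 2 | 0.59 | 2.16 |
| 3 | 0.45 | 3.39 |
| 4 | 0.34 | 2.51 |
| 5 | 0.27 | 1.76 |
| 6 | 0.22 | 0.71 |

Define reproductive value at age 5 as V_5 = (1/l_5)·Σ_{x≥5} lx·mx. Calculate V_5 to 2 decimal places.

lx·mx for x ≥ 5: 0.4752, 0.1562 → sum = 0.6314
V_5 = 0.6314 / l_5 = 0.6314 / 0.27 = 2.338519… → 2.34

2.34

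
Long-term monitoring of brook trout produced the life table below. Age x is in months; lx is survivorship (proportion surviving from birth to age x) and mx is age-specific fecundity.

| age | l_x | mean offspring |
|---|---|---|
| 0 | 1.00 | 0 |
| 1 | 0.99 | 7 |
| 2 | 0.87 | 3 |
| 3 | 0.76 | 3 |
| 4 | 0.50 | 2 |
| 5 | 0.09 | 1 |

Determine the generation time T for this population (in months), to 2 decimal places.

1.82

lx·mx: 0, 6.93, 2.61, 2.28, 1, 0.09 → R0 = 12.91
x·lx·mx: 0, 6.93, 5.22, 6.84, 4, 0.45 → Σ = 23.44
T = 23.44 / 12.91 = 1.815647… → 1.82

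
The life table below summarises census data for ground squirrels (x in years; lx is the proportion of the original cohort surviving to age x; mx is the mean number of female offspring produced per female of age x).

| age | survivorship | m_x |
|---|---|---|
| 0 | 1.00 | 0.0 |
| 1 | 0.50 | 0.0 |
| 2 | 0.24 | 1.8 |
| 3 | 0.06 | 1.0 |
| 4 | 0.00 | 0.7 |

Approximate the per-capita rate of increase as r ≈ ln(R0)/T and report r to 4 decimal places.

-0.3343

R0 = Σ lx·mx = 0 + 0 + 0.432 + 0.06 + 0 = 0.492
Σ x·lx·mx = 1.044; T = 1.044/0.492 = 2.12195…
r ≈ ln(R0)/T = ln(0.492)/2.12195… = -0.334257… → -0.3343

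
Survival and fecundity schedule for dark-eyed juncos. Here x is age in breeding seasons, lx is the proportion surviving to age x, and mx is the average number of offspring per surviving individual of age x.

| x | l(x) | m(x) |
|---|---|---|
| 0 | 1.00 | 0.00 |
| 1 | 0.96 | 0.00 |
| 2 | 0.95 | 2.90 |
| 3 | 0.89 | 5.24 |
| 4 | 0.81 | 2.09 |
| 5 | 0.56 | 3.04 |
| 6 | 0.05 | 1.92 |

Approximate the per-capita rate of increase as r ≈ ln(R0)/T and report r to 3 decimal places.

0.737

R0 = Σ lx·mx = 0 + 0 + 2.755 + 4.6636 + 1.6929 + 1.7024 + 0.096 = 10.9099
Σ x·lx·mx = 35.3604; T = 35.3604/10.9099 = 3.24113…
r ≈ ln(R0)/T = ln(10.9099)/3.24113… = 0.7373… → 0.737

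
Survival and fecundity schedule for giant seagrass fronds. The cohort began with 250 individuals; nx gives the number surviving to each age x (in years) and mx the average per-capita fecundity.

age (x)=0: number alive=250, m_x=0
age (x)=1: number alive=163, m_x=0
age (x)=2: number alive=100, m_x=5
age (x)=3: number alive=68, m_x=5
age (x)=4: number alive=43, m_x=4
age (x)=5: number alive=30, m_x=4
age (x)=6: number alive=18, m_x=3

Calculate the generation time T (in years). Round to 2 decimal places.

3.06

lx = nx/n0 = nx/250: 1, 0.652, 0.4, 0.272, 0.172, 0.12, 0.072
lx·mx: 0, 0, 2, 1.36, 0.688, 0.48, 0.216 → R0 = 4.744
x·lx·mx: 0, 0, 4, 4.08, 2.752, 2.4, 1.296 → Σ = 14.528
T = 14.528 / 4.744 = 3.062395… → 3.06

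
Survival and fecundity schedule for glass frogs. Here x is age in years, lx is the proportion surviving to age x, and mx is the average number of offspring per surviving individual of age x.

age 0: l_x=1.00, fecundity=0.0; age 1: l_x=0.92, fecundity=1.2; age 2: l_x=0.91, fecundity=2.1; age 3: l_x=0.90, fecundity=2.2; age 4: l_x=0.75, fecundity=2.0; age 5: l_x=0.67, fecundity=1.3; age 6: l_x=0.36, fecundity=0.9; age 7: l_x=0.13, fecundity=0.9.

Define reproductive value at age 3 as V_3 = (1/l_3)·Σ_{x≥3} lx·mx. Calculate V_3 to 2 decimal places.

5.32

lx·mx for x ≥ 3: 1.98, 1.5, 0.871, 0.324, 0.117 → sum = 4.792
V_3 = 4.792 / l_3 = 4.792 / 0.9 = 5.324444… → 5.32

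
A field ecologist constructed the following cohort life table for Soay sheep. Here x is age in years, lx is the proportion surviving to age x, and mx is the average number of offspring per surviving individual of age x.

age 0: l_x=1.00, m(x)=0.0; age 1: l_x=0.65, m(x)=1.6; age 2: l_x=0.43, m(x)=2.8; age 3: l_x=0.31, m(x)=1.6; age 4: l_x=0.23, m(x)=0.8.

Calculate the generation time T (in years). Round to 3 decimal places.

lx·mx: 0, 1.04, 1.204, 0.496, 0.184 → R0 = 2.924
x·lx·mx: 0, 1.04, 2.408, 1.488, 0.736 → Σ = 5.672
T = 5.672 / 2.924 = 1.939808… → 1.940

1.940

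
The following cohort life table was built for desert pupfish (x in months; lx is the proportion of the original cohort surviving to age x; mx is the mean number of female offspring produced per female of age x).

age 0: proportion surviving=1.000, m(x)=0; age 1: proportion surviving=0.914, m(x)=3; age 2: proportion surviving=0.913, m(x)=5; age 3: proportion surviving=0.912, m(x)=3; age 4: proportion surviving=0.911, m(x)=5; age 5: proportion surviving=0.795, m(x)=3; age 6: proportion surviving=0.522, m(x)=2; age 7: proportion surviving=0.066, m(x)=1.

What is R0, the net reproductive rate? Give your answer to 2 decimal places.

18.09

lx·mx by age: 0, 2.742, 4.565, 2.736, 4.555, 2.385, 1.044, 0.066
R0 = Σ lx·mx = 18.093 → 18.09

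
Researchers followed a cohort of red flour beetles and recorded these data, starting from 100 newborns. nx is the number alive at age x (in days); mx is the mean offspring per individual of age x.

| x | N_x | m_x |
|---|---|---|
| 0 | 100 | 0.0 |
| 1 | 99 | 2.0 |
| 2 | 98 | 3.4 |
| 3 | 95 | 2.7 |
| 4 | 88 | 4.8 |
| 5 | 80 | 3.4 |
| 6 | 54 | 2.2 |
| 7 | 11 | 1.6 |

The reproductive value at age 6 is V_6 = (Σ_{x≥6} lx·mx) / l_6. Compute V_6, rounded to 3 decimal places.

lx = nx/n0 = nx/100: 1, 0.99, 0.98, 0.95, 0.88, 0.8, 0.54, 0.11
lx·mx for x ≥ 6: 1.188, 0.176 → sum = 1.364
V_6 = 1.364 / l_6 = 1.364 / 0.54 = 2.525926… → 2.526

2.526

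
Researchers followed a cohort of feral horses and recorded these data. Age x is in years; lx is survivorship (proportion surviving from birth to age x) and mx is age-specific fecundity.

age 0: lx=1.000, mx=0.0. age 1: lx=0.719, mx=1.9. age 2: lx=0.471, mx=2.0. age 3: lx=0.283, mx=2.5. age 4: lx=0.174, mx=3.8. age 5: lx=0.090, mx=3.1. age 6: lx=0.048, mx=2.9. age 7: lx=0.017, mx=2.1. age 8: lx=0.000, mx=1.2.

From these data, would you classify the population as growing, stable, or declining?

growing

R0 = Σ lx·mx = 0 + 1.3661 + 0.942 + 0.7075 + 0.6612 + 0.279 + 0.1392 + 0.0357 + 0 = 4.1307
R0 > 1, so the population is growing.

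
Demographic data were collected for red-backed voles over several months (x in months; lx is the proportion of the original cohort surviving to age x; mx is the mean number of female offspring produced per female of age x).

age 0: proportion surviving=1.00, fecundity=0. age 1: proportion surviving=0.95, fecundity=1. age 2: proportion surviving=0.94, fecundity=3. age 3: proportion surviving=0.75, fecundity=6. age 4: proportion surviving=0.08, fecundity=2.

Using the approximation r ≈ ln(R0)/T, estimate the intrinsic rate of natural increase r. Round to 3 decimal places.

0.867

R0 = Σ lx·mx = 0 + 0.95 + 2.82 + 4.5 + 0.16 = 8.43
Σ x·lx·mx = 20.73; T = 20.73/8.43 = 2.45907…
r ≈ ln(R0)/T = ln(8.43)/2.45907… = 0.86691… → 0.867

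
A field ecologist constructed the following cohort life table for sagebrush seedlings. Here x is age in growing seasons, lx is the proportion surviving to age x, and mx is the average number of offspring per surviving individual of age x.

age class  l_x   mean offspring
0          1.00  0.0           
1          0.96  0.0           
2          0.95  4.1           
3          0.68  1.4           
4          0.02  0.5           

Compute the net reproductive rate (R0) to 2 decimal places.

lx·mx by age: 0, 0, 3.895, 0.952, 0.01
R0 = Σ lx·mx = 4.857 → 4.86

4.86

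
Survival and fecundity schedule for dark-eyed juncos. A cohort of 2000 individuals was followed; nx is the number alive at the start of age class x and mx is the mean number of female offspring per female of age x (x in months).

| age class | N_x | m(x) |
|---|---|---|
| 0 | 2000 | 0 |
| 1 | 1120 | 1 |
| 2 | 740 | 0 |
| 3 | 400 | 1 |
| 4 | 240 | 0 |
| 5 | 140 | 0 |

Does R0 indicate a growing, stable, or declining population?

lx = nx/n0 = nx/2000: 1, 0.56, 0.37, 0.2, 0.12, 0.07
R0 = Σ lx·mx = 0 + 0.56 + 0 + 0.2 + 0 + 0 = 0.76
R0 < 1, so the population is declining.

declining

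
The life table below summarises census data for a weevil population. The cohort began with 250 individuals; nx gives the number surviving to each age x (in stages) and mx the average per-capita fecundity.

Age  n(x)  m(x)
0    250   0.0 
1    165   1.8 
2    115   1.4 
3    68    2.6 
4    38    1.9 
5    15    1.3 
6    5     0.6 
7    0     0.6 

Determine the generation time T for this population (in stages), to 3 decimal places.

2.130

lx = nx/n0 = nx/250: 1, 0.66, 0.46, 0.272, 0.152, 0.06, 0.02, 0
lx·mx: 0, 1.188, 0.644, 0.7072, 0.2888, 0.078, 0.012, 0 → R0 = 2.918
x·lx·mx: 0, 1.188, 1.288, 2.1216, 1.1552, 0.39, 0.072, 0 → Σ = 6.2148
T = 6.2148 / 2.918 = 2.129815… → 2.130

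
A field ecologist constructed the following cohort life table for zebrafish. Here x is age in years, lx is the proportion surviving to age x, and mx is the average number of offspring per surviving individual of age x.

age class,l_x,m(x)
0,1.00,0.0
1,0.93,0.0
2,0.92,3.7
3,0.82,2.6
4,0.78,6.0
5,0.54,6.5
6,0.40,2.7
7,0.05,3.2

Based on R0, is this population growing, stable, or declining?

growing

R0 = Σ lx·mx = 0 + 0 + 3.404 + 2.132 + 4.68 + 3.51 + 1.08 + 0.16 = 14.966
R0 > 1, so the population is growing.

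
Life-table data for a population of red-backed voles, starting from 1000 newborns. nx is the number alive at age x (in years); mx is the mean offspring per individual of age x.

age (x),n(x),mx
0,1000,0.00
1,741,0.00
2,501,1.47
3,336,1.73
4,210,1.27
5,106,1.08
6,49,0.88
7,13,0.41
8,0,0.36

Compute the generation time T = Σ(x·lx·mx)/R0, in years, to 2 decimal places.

lx = nx/n0 = nx/1000: 1, 0.741, 0.501, 0.336, 0.21, 0.106, 0.049, 0.013, 0
lx·mx: 0, 0, 0.73647, 0.58128, 0.2667, 0.11448, 0.04312, 0.00533, 0 → R0 = 1.74738
x·lx·mx: 0, 0, 1.47294, 1.74384, 1.0668, 0.5724, 0.25872, 0.03731, 0 → Σ = 5.15201
T = 5.15201 / 1.74738 = 2.94842… → 2.95

2.95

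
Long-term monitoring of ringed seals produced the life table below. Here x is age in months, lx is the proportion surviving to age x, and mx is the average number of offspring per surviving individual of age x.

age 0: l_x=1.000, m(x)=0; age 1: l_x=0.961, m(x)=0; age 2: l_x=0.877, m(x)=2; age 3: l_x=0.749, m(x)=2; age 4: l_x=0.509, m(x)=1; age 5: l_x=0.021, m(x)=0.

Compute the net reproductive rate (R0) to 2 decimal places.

lx·mx by age: 0, 0, 1.754, 1.498, 0.509, 0
R0 = Σ lx·mx = 3.761 → 3.76

3.76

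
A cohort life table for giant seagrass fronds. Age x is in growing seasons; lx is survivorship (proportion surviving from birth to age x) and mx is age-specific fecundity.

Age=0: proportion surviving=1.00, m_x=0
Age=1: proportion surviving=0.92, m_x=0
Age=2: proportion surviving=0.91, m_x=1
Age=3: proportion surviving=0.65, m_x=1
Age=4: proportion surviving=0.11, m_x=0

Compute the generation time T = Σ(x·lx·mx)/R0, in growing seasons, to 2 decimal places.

lx·mx: 0, 0, 0.91, 0.65, 0 → R0 = 1.56
x·lx·mx: 0, 0, 1.82, 1.95, 0 → Σ = 3.77
T = 3.77 / 1.56 = 2.416667… → 2.42

2.42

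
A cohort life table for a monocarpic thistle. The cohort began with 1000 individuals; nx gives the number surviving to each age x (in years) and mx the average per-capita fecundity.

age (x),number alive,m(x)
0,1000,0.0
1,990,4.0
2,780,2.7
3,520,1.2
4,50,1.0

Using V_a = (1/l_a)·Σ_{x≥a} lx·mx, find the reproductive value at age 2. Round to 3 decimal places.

3.564

lx = nx/n0 = nx/1000: 1, 0.99, 0.78, 0.52, 0.05
lx·mx for x ≥ 2: 2.106, 0.624, 0.05 → sum = 2.78
V_2 = 2.78 / l_2 = 2.78 / 0.78 = 3.564103… → 3.564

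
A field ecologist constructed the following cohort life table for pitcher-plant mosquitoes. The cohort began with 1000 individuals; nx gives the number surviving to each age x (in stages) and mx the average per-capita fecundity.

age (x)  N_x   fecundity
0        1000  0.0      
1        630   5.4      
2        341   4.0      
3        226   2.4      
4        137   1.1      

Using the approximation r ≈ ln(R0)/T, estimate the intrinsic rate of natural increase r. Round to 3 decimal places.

1.108

lx = nx/n0 = nx/1000: 1, 0.63, 0.341, 0.226, 0.137
R0 = Σ lx·mx = 0 + 3.402 + 1.364 + 0.5424 + 0.1507 = 5.4591
Σ x·lx·mx = 8.36; T = 8.36/5.4591 = 1.53139…
r ≈ ln(R0)/T = ln(5.4591)/1.53139… = 1.10833… → 1.108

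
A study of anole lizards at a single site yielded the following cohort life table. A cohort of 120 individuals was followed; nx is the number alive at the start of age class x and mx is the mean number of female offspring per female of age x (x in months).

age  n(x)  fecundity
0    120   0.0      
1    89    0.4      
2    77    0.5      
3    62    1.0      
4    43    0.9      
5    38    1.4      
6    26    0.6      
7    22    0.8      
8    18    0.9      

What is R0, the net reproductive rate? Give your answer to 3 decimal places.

lx = nx/n0 = nx/120: 1, 0.74167…, 0.64167…, 0.51667…, 0.35833…, 0.31667…, 0.21667…, 0.18333…, 0.15
lx·mx by age: 0, 0.296667…, 0.320833…, 0.516667…, 0.3225…, 0.443333…, 0.13…, 0.146667…, 0.135
R0 = Σ lx·mx = 2.311667… → 2.312

2.312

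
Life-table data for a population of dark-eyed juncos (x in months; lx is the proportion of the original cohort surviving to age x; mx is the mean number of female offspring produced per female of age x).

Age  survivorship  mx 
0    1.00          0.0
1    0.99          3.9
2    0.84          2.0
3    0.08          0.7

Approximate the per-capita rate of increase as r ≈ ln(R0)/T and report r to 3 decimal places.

R0 = Σ lx·mx = 0 + 3.861 + 1.68 + 0.056 = 5.597
Σ x·lx·mx = 7.389; T = 7.389/5.597 = 1.32017…
r ≈ ln(R0)/T = ln(5.597)/1.32017… = 1.30455… → 1.305

1.305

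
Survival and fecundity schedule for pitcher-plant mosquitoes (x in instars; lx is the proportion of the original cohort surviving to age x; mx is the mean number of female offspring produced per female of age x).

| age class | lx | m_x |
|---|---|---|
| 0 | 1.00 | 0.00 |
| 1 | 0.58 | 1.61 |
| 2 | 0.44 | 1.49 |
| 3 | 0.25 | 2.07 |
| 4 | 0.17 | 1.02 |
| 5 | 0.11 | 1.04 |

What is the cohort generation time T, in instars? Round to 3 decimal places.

2.114

lx·mx: 0, 0.9338, 0.6556, 0.5175, 0.1734, 0.1144 → R0 = 2.3947
x·lx·mx: 0, 0.9338, 1.3112, 1.5525, 0.6936, 0.572 → Σ = 5.0631
T = 5.0631 / 2.3947 = 2.114294… → 2.114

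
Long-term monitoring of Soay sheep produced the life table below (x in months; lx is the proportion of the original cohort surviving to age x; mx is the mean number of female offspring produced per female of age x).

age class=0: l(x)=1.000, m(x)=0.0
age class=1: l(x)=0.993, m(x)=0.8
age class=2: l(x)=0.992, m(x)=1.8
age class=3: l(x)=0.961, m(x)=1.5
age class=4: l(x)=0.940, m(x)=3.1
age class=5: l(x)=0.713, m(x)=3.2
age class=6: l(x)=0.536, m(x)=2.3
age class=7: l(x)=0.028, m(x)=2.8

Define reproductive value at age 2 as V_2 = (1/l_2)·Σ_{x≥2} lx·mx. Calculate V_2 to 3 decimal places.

lx·mx for x ≥ 2: 1.7856, 1.4415, 2.914, 2.2816, 1.2328, 0.0784 → sum = 9.7339
V_2 = 9.7339 / l_2 = 9.7339 / 0.992 = 9.812399… → 9.812

9.812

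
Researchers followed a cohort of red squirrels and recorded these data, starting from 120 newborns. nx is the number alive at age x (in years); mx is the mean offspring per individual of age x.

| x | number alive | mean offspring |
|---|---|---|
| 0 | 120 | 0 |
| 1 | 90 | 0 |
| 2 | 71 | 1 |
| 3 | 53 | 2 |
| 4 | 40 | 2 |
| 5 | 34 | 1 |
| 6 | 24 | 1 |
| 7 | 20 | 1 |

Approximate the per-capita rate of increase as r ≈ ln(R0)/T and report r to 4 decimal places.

0.2787

lx = nx/n0 = nx/120: 1, 0.75, 0.59167…, 0.44167…, 0.33333…, 0.28333…, 0.2, 0.16667…
R0 = Σ lx·mx = 0 + 0 + 0.59167… + 0.88333… + 0.66667… + 0.28333… + 0.2 + 0.16667… = 2.791667…
Σ x·lx·mx = 10.283333…; T = 10.283333…/2.791667… = 3.68358…
r ≈ ln(R0)/T = ln(2.791667…)/3.68358… = 0.278707… → 0.2787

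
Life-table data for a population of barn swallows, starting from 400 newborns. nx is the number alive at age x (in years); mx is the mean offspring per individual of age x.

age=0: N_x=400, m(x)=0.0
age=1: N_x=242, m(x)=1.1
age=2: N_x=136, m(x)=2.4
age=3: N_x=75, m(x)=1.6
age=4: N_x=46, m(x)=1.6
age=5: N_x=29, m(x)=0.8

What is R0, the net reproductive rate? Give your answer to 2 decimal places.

2.02

lx = nx/n0 = nx/400: 1, 0.605, 0.34, 0.1875, 0.115, 0.0725
lx·mx by age: 0, 0.6655, 0.816, 0.3, 0.184, 0.058
R0 = Σ lx·mx = 2.0235 → 2.02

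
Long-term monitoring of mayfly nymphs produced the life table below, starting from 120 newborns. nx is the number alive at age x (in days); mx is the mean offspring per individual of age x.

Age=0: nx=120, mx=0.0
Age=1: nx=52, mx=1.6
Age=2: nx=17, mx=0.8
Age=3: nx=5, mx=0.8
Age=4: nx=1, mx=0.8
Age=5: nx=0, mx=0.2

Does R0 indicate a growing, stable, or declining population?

declining

lx = nx/n0 = nx/120: 1, 0.43333…, 0.14167…, 0.04167…, 0.00833…, 0
R0 = Σ lx·mx = 0 + 0.693333… + 0.113333… + 0.033333… + 0.006667… + 0 = 0.846667…
R0 < 1, so the population is declining.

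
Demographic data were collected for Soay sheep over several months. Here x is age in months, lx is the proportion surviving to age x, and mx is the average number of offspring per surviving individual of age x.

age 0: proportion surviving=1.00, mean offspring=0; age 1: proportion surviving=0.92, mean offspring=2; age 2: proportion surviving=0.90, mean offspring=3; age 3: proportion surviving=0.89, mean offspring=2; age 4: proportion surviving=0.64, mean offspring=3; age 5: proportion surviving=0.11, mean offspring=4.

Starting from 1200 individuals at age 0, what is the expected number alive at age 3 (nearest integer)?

1068

Expected survivors = N0 · l_3 = 1200 × 0.89 = 1068 → 1068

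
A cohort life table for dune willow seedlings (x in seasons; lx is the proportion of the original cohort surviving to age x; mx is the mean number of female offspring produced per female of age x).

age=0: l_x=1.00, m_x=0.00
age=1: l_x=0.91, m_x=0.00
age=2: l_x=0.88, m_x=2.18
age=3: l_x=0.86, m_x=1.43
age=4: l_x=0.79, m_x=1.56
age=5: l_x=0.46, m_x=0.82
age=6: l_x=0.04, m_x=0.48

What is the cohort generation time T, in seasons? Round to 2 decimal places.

lx·mx: 0, 0, 1.9184, 1.2298, 1.2324, 0.3772, 0.0192 → R0 = 4.777
x·lx·mx: 0, 0, 3.8368, 3.6894, 4.9296, 1.886, 0.1152 → Σ = 14.457
T = 14.457 / 4.777 = 3.026376… → 3.03

3.03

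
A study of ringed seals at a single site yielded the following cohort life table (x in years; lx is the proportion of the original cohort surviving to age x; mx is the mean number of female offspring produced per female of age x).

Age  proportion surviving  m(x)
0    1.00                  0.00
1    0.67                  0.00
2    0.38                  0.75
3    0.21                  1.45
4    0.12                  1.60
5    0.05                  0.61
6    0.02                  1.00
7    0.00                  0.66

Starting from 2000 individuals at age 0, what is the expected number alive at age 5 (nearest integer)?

100

Expected survivors = N0 · l_5 = 2000 × 0.05 = 100 → 100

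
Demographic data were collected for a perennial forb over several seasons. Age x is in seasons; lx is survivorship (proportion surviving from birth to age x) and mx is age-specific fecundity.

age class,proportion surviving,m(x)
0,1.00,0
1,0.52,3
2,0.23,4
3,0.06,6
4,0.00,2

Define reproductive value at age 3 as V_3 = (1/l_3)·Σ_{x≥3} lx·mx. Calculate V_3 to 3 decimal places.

6.000

lx·mx for x ≥ 3: 0.36, 0 → sum = 0.36
V_3 = 0.36 / l_3 = 0.36 / 0.06 = 6 → 6.000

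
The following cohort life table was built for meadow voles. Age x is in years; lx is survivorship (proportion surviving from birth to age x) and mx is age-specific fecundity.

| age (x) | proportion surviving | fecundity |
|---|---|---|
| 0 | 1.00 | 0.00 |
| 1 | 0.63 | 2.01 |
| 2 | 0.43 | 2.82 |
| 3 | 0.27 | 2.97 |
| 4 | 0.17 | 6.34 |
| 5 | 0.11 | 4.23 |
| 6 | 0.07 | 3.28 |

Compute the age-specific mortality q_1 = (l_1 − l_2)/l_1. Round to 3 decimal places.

q_1 = (l_1 − l_2) / l_1 = (0.63 − 0.43) / 0.63
     = 0.2 / 0.63 = 0.31746… → 0.317

0.317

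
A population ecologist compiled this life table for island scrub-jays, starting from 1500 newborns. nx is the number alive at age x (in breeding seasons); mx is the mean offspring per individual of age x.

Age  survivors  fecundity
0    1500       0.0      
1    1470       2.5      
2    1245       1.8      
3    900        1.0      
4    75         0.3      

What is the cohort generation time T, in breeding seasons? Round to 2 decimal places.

1.60

lx = nx/n0 = nx/1500: 1, 0.98, 0.83, 0.6, 0.05
lx·mx: 0, 2.45, 1.494, 0.6, 0.015 → R0 = 4.559
x·lx·mx: 0, 2.45, 2.988, 1.8, 0.06 → Σ = 7.298
T = 7.298 / 4.559 = 1.60079… → 1.60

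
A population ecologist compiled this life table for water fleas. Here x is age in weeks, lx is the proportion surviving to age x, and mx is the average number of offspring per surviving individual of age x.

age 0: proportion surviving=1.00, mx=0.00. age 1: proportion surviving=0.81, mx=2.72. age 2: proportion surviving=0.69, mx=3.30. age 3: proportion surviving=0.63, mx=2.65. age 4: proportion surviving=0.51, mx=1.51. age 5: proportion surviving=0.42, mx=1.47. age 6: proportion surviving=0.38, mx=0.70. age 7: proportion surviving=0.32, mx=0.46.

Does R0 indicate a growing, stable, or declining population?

growing

R0 = Σ lx·mx = 0 + 2.2032 + 2.277 + 1.6695 + 0.7701 + 0.6174 + 0.266 + 0.1472 = 7.9504
R0 > 1, so the population is growing.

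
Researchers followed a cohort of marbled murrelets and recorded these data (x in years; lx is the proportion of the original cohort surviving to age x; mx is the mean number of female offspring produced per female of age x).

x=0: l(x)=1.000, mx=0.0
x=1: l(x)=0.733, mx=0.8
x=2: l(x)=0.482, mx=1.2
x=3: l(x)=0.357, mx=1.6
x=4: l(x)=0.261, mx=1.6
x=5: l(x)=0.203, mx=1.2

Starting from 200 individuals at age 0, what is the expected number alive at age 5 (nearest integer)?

Expected survivors = N0 · l_5 = 200 × 0.203 = 40.6 → 41

41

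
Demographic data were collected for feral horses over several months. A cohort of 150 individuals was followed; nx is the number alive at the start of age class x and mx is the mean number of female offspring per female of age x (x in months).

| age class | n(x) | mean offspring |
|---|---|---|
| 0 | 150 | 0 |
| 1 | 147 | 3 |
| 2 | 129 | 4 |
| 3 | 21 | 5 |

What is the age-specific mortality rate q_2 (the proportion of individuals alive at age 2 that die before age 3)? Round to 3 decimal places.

0.837

lx = nx/n0 = nx/150: 1, 0.98, 0.86, 0.14
q_2 = (l_2 − l_3) / l_2 = (0.86 − 0.14) / 0.86
     = 0.72 / 0.86 = 0.837209… → 0.837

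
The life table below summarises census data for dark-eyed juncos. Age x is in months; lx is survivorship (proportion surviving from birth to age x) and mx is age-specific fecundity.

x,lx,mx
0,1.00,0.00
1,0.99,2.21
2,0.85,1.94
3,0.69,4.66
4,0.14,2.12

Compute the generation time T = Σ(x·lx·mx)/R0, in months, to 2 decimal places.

2.22

lx·mx: 0, 2.1879, 1.649, 3.2154, 0.2968 → R0 = 7.3491
x·lx·mx: 0, 2.1879, 3.298, 9.6462, 1.1872 → Σ = 16.3193
T = 16.3193 / 7.3491 = 2.220585… → 2.22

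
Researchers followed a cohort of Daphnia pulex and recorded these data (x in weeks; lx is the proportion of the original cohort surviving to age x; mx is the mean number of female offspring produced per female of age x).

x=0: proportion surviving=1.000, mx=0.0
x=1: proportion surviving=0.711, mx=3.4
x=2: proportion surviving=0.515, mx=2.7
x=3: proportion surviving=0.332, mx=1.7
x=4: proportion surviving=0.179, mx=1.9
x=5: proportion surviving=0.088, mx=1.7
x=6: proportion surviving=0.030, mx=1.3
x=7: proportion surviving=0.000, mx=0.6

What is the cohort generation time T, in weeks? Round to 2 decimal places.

lx·mx: 0, 2.4174, 1.3905, 0.5644, 0.3401, 0.1496, 0.039, 0 → R0 = 4.901
x·lx·mx: 0, 2.4174, 2.781, 1.6932, 1.3604, 0.748, 0.234, 0 → Σ = 9.234
T = 9.234 / 4.901 = 1.884105… → 1.88

1.88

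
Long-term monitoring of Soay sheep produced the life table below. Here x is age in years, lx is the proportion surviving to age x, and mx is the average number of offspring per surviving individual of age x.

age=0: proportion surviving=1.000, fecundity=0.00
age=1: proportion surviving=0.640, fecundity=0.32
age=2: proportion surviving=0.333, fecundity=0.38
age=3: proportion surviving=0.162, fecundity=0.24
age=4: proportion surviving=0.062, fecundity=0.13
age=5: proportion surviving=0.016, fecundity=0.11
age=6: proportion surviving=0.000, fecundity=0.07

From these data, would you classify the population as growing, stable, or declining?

declining

R0 = Σ lx·mx = 0 + 0.2048 + 0.12654 + 0.03888 + 0.00806 + 0.00176 + 0 = 0.38004
R0 < 1, so the population is declining.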